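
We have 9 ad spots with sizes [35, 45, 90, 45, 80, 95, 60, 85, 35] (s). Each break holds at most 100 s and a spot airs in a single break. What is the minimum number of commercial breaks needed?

7

Total = 95 + 90 + 85 + 80 + 60 + 45 + 45 + 35 + 35 = 570 s.
Lower bound: ⌈570/100⌉ = 6 commercial breaks.
A packing using 7 commercial breaks:
  break 1: 95 = 95
  break 2: 90 = 90
  break 3: 85 = 85
  break 4: 80 = 80
  break 5: 60 + 35 = 95
  break 6: 45 + 45 = 90
  break 7: 35 = 35
No arrangement into 6 commercial breaks stays within capacity, so 7 is optimal.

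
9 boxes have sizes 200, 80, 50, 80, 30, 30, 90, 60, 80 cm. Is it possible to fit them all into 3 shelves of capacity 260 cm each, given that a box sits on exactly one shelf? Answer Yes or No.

Yes

A valid assignment using 3 shelves:
  shelf 1: 200 + 60 = 260
  shelf 2: 90 + 80 + 80 = 250
  shelf 3: 80 + 50 + 30 + 30 = 190
Every load is within 260 cm, so 3 shelves suffice.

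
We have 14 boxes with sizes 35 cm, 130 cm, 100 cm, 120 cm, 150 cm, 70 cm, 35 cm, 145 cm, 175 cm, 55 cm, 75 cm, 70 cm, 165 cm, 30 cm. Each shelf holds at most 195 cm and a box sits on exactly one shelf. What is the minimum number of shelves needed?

8

Total = 175 + 165 + 150 + 145 + 130 + 120 + 100 + 75 + 70 + 70 + 55 + 35 + 35 + 30 = 1355 cm.
Lower bound: ⌈1355/195⌉ = 7 shelves.
A packing using 8 shelves:
  shelf 1: 175 = 175
  shelf 2: 165 + 30 = 195
  shelf 3: 150 + 35 = 185
  shelf 4: 145 + 35 = 180
  shelf 5: 130 + 55 = 185
  shelf 6: 120 + 75 = 195
  shelf 7: 100 + 70 = 170
  shelf 8: 70 = 70
No arrangement into 7 shelves stays within capacity, so 8 is optimal.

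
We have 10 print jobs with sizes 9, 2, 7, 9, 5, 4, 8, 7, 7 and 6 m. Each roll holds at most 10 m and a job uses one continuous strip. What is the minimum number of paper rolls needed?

Total = 9 + 9 + 8 + 7 + 7 + 7 + 6 + 5 + 4 + 2 = 64 m.
Lower bound: ⌈64/10⌉ = 7 paper rolls.
A packing using 8 paper rolls:
  roll 1: 9 = 9
  roll 2: 9 = 9
  roll 3: 8 + 2 = 10
  roll 4: 7 = 7
  roll 5: 7 = 7
  roll 6: 7 = 7
  roll 7: 6 + 4 = 10
  roll 8: 5 = 5
No arrangement into 7 paper rolls stays within capacity, so 8 is optimal.

8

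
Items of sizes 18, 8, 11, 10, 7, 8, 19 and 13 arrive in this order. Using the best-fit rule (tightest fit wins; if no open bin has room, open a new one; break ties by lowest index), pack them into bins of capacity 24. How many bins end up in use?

  18 → bin 1 (new)  [load 18/24]
  8 → bin 2 (new)  [load 8/24]
  11 → bin 2  [load 19/24]
  10 → bin 3 (new)  [load 10/24]
  7 → bin 3  [load 17/24]
  8 → bin 4 (new)  [load 8/24]
  19 → bin 5 (new)  [load 19/24]
  13 → bin 4  [load 21/24]
5 bins opened.

5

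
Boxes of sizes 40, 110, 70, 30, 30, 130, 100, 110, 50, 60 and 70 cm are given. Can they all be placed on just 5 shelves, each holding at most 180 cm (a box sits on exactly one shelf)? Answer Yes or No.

Yes

A valid assignment using 5 shelves:
  shelf 1: 130 + 50 = 180
  shelf 2: 110 + 70 = 180
  shelf 3: 110 + 70 = 180
  shelf 4: 100 + 60 = 160
  shelf 5: 40 + 30 + 30 = 100
Every load is within 180 cm, so 5 shelves suffice.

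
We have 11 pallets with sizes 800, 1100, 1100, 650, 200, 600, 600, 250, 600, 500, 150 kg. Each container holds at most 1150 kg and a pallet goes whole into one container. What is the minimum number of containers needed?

7

Total = 1100 + 1100 + 800 + 650 + 600 + 600 + 600 + 500 + 250 + 200 + 150 = 6550 kg.
Lower bound: ⌈6550/1150⌉ = 6 containers.
Also, 7 pallets each exceed 575 kg, and no two of those can share a container, so at least 7 containers are needed.
A packing using 7 containers:
  container 1: 1100 = 1100
  container 2: 1100 = 1100
  container 3: 800 + 250 = 1050
  container 4: 650 + 500 = 1150
  container 5: 600 + 200 + 150 = 950
  container 6: 600 = 600
  container 7: 600 = 600
This matches the lower bound, so 7 is optimal.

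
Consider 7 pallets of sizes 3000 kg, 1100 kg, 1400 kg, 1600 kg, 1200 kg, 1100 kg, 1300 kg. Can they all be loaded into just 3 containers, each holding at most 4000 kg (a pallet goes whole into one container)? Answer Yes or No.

A valid assignment using 3 containers:
  container 1: 3000 = 3000
  container 2: 1600 + 1300 + 1100 = 4000
  container 3: 1400 + 1200 + 1100 = 3700
Every load is within 4000 kg, so 3 containers suffice.

Yes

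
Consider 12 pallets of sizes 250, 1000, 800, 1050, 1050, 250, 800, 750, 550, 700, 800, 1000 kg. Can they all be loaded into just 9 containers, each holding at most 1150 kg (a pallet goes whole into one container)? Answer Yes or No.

No

Total = 9000 kg; ⌈9000/1150⌉ = 8.
9 pallets each exceed half the capacity and cannot share a container, forcing at least 9 containers.
The bound of 9 does not rule out 9, but exhaustive search shows no assignment into 9 containers of capacity 1150 kg exists — the minimum is 10.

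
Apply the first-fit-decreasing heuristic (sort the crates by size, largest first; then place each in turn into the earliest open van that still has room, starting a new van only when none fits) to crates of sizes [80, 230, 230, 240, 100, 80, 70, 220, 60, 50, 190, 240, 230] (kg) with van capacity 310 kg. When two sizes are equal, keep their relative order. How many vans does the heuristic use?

7

Sorted descending: 240, 240, 230, 230, 230, 220, 190, 100, 80, 80, 70, 60, 50.
  240 → van 1 (new)  [load 240/310]
  240 → van 2 (new)  [load 240/310]
  230 → van 3 (new)  [load 230/310]
  230 → van 4 (new)  [load 230/310]
  230 → van 5 (new)  [load 230/310]
  220 → van 6 (new)  [load 220/310]
  190 → van 7 (new)  [load 190/310]
  100 → van 7  [load 290/310]
  80 → van 3  [load 310/310]
  80 → van 4  [load 310/310]
  70 → van 1  [load 310/310]
  60 → van 2  [load 300/310]
  50 → van 5  [load 280/310]
7 vans opened.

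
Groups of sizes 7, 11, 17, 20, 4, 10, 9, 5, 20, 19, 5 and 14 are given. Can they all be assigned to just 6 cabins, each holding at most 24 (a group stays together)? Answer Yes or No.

Total = 141; ⌈141/24⌉ = 6.
The bound of 6 does not rule out 6, but exhaustive search shows no assignment into 6 cabins of capacity 24 exists — the minimum is 7.

No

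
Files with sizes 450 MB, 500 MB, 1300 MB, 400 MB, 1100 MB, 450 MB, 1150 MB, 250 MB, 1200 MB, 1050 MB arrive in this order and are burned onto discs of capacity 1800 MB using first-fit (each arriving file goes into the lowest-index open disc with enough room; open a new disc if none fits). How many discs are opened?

  450 → disc 1 (new)  [load 450/1800]
  500 → disc 1  [load 950/1800]
  1300 → disc 2 (new)  [load 1300/1800]
  400 → disc 1  [load 1350/1800]
  1100 → disc 3 (new)  [load 1100/1800]
  450 → disc 1  [load 1800/1800]
  1150 → disc 4 (new)  [load 1150/1800]
  250 → disc 2  [load 1550/1800]
  1200 → disc 5 (new)  [load 1200/1800]
  1050 → disc 6 (new)  [load 1050/1800]
6 discs opened.

6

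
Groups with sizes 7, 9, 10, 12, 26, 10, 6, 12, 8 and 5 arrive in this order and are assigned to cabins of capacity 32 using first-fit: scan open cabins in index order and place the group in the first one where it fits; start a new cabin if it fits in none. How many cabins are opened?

4

  7 → cabin 1 (new)  [load 7/32]
  9 → cabin 1  [load 16/32]
  10 → cabin 1  [load 26/32]
  12 → cabin 2 (new)  [load 12/32]
  26 → cabin 3 (new)  [load 26/32]
  10 → cabin 2  [load 22/32]
  6 → cabin 1  [load 32/32]
  12 → cabin 4 (new)  [load 12/32]
  8 → cabin 2  [load 30/32]
  5 → cabin 3  [load 31/32]
4 cabins opened.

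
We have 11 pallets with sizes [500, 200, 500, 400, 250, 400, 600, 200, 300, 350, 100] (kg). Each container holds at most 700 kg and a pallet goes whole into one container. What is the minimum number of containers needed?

Total = 600 + 500 + 500 + 400 + 400 + 350 + 300 + 250 + 200 + 200 + 100 = 3800 kg.
Lower bound: ⌈3800/700⌉ = 6 containers.
A packing using 6 containers:
  container 1: 600 + 100 = 700
  container 2: 500 + 200 = 700
  container 3: 500 + 200 = 700
  container 4: 400 + 300 = 700
  container 5: 400 + 250 = 650
  container 6: 350 = 350
This matches the lower bound, so 6 is optimal.

6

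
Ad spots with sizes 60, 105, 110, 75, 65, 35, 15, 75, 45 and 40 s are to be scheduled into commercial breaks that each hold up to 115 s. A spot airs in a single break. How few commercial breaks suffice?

Total = 110 + 105 + 75 + 75 + 65 + 60 + 45 + 40 + 35 + 15 = 625 s.
Lower bound: ⌈625/115⌉ = 6 commercial breaks.
A packing using 6 commercial breaks:
  break 1: 110 = 110
  break 2: 105 = 105
  break 3: 75 + 40 = 115
  break 4: 75 + 35 = 110
  break 5: 65 + 45 = 110
  break 6: 60 + 15 = 75
This matches the lower bound, so 6 is optimal.

6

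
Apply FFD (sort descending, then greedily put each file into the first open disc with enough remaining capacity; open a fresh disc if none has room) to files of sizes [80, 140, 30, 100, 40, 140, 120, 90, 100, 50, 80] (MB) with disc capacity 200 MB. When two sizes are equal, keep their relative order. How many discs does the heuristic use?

5

Sorted descending: 140, 140, 120, 100, 100, 90, 80, 80, 50, 40, 30.
  140 → disc 1 (new)  [load 140/200]
  140 → disc 2 (new)  [load 140/200]
  120 → disc 3 (new)  [load 120/200]
  100 → disc 4 (new)  [load 100/200]
  100 → disc 4  [load 200/200]
  90 → disc 5 (new)  [load 90/200]
  80 → disc 3  [load 200/200]
  80 → disc 5  [load 170/200]
  50 → disc 1  [load 190/200]
  40 → disc 2  [load 180/200]
  30 → disc 5  [load 200/200]
5 discs opened.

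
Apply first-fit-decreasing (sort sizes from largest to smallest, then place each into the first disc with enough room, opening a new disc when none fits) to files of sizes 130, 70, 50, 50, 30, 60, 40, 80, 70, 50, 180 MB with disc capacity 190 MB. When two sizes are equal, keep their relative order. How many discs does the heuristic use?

Sorted descending: 180, 130, 80, 70, 70, 60, 50, 50, 50, 40, 30.
  180 → disc 1 (new)  [load 180/190]
  130 → disc 2 (new)  [load 130/190]
  80 → disc 3 (new)  [load 80/190]
  70 → disc 3  [load 150/190]
  70 → disc 4 (new)  [load 70/190]
  60 → disc 2  [load 190/190]
  50 → disc 4  [load 120/190]
  50 → disc 4  [load 170/190]
  50 → disc 5 (new)  [load 50/190]
  40 → disc 3  [load 190/190]
  30 → disc 5  [load 80/190]
5 discs opened.

5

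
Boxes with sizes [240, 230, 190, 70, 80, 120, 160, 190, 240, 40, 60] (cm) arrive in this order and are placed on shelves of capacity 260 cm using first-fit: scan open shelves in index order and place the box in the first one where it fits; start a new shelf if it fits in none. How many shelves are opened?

  240 → shelf 1 (new)  [load 240/260]
  230 → shelf 2 (new)  [load 230/260]
  190 → shelf 3 (new)  [load 190/260]
  70 → shelf 3  [load 260/260]
  80 → shelf 4 (new)  [load 80/260]
  120 → shelf 4  [load 200/260]
  160 → shelf 5 (new)  [load 160/260]
  190 → shelf 6 (new)  [load 190/260]
  240 → shelf 7 (new)  [load 240/260]
  40 → shelf 4  [load 240/260]
  60 → shelf 5  [load 220/260]
7 shelves opened.

7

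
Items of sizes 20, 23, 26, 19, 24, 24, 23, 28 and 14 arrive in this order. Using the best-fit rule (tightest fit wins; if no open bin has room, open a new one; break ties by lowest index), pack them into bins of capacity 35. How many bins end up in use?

8

  20 → bin 1 (new)  [load 20/35]
  23 → bin 2 (new)  [load 23/35]
  26 → bin 3 (new)  [load 26/35]
  19 → bin 4 (new)  [load 19/35]
  24 → bin 5 (new)  [load 24/35]
  24 → bin 6 (new)  [load 24/35]
  23 → bin 7 (new)  [load 23/35]
  28 → bin 8 (new)  [load 28/35]
  14 → bin 1  [load 34/35]
8 bins opened.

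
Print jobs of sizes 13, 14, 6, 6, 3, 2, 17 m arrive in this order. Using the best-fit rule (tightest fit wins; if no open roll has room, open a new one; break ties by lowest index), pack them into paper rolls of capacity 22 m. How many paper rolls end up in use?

3

  13 → roll 1 (new)  [load 13/22]
  14 → roll 2 (new)  [load 14/22]
  6 → roll 2  [load 20/22]
  6 → roll 1  [load 19/22]
  3 → roll 1  [load 22/22]
  2 → roll 2  [load 22/22]
  17 → roll 3 (new)  [load 17/22]
3 paper rolls opened.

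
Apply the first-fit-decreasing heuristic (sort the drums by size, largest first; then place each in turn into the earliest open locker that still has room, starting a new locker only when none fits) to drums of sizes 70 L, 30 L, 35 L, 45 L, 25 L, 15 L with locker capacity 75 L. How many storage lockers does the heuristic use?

3

Sorted descending: 70, 45, 35, 30, 25, 15.
  70 → locker 1 (new)  [load 70/75]
  45 → locker 2 (new)  [load 45/75]
  35 → locker 3 (new)  [load 35/75]
  30 → locker 2  [load 75/75]
  25 → locker 3  [load 60/75]
  15 → locker 3  [load 75/75]
3 storage lockers opened.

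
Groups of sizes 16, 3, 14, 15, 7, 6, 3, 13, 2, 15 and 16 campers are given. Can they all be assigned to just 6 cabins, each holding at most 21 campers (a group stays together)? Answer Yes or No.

Yes

A valid assignment using 6 cabins:
  cabin 1: 16 + 3 + 2 = 21
  cabin 2: 16 + 3 = 19
  cabin 3: 15 + 6 = 21
  cabin 4: 15 = 15
  cabin 5: 14 + 7 = 21
  cabin 6: 13 = 13
Every load is within 21 campers, so 6 cabins suffice.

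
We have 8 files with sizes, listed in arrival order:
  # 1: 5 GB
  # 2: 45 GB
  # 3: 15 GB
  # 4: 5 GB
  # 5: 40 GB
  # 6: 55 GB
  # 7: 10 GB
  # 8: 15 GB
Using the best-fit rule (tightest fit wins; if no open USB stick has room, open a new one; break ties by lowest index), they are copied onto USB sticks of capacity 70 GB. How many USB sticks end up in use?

  5 → USB stick 1 (new)  [load 5/70]
  45 → USB stick 1  [load 50/70]
  15 → USB stick 1  [load 65/70]
  5 → USB stick 1  [load 70/70]
  40 → USB stick 2 (new)  [load 40/70]
  55 → USB stick 3 (new)  [load 55/70]
  10 → USB stick 3  [load 65/70]
  15 → USB stick 2  [load 55/70]
3 USB sticks opened.

3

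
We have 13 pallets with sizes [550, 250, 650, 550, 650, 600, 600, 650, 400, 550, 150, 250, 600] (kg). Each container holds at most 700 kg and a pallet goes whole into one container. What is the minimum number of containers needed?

Total = 650 + 650 + 650 + 600 + 600 + 600 + 550 + 550 + 550 + 400 + 250 + 250 + 150 = 6450 kg.
Lower bound: ⌈6450/700⌉ = 10 containers.
A packing using 11 containers:
  container 1: 650 = 650
  container 2: 650 = 650
  container 3: 650 = 650
  container 4: 600 = 600
  container 5: 600 = 600
  container 6: 600 = 600
  container 7: 550 + 150 = 700
  container 8: 550 = 550
  container 9: 550 = 550
  container 10: 400 + 250 = 650
  container 11: 250 = 250
No arrangement into 10 containers stays within capacity, so 11 is optimal.

11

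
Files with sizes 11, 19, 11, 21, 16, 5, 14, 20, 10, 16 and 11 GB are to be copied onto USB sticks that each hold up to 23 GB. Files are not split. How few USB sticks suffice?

8

Total = 21 + 20 + 19 + 16 + 16 + 14 + 11 + 11 + 11 + 10 + 5 = 154 GB.
Lower bound: ⌈154/23⌉ = 7 USB sticks.
A packing using 8 USB sticks:
  USB stick 1: 21 = 21
  USB stick 2: 20 = 20
  USB stick 3: 19 = 19
  USB stick 4: 16 + 5 = 21
  USB stick 5: 16 = 16
  USB stick 6: 14 = 14
  USB stick 7: 11 + 11 = 22
  USB stick 8: 11 + 10 = 21
No arrangement into 7 USB sticks stays within capacity, so 8 is optimal.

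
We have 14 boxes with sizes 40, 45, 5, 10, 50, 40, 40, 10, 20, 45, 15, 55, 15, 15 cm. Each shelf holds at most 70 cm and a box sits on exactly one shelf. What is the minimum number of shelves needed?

7

Total = 55 + 50 + 45 + 45 + 40 + 40 + 40 + 20 + 15 + 15 + 15 + 10 + 10 + 5 = 405 cm.
Lower bound: ⌈405/70⌉ = 6 shelves.
Also, 7 boxes each exceed 35 cm, and no two of those can share a shelf, so at least 7 shelves are needed.
A packing using 7 shelves:
  shelf 1: 55 + 15 = 70
  shelf 2: 50 + 20 = 70
  shelf 3: 45 + 15 + 10 = 70
  shelf 4: 45 + 15 + 10 = 70
  shelf 5: 40 + 5 = 45
  shelf 6: 40 = 40
  shelf 7: 40 = 40
This matches the lower bound, so 7 is optimal.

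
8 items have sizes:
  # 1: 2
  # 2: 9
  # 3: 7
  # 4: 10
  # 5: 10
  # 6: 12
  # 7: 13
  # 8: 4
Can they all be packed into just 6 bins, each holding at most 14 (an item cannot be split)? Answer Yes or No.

Yes

A valid assignment using 6 bins:
  bin 1: 13 = 13
  bin 2: 12 + 2 = 14
  bin 3: 10 + 4 = 14
  bin 4: 10 = 10
  bin 5: 9 = 9
  bin 6: 7 = 7
Every load is within 14, so 6 bins suffice.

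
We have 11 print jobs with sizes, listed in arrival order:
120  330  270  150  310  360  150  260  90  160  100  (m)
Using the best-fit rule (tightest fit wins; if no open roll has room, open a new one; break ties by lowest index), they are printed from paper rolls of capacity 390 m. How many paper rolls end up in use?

  120 → roll 1 (new)  [load 120/390]
  330 → roll 2 (new)  [load 330/390]
  270 → roll 1  [load 390/390]
  150 → roll 3 (new)  [load 150/390]
  310 → roll 4 (new)  [load 310/390]
  360 → roll 5 (new)  [load 360/390]
  150 → roll 3  [load 300/390]
  260 → roll 6 (new)  [load 260/390]
  90 → roll 3  [load 390/390]
  160 → roll 7 (new)  [load 160/390]
  100 → roll 6  [load 360/390]
7 paper rolls opened.

7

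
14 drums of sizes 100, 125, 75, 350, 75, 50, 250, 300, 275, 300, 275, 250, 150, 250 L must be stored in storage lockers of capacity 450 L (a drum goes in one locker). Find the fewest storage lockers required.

Total = 350 + 300 + 300 + 275 + 275 + 250 + 250 + 250 + 150 + 125 + 100 + 75 + 75 + 50 = 2825 L.
Lower bound: ⌈2825/450⌉ = 7 storage lockers.
Also, 8 drums each exceed 225 L, and no two of those can share a locker, so at least 8 storage lockers are needed.
A packing using 8 storage lockers:
  locker 1: 350 + 100 = 450
  locker 2: 300 + 150 = 450
  locker 3: 300 + 125 = 425
  locker 4: 275 + 75 + 75 = 425
  locker 5: 275 + 50 = 325
  locker 6: 250 = 250
  locker 7: 250 = 250
  locker 8: 250 = 250
This matches the lower bound, so 8 is optimal.

8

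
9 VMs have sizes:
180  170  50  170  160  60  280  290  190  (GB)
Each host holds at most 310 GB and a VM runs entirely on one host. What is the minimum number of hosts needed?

7

Total = 290 + 280 + 190 + 180 + 170 + 170 + 160 + 60 + 50 = 1550 GB.
Lower bound: ⌈1550/310⌉ = 5 hosts.
Also, 7 VMs each exceed 155 GB, and no two of those can share a host, so at least 7 hosts are needed.
A packing using 7 hosts:
  host 1: 290 = 290
  host 2: 280 = 280
  host 3: 190 + 60 + 50 = 300
  host 4: 180 = 180
  host 5: 170 = 170
  host 6: 170 = 170
  host 7: 160 = 160
This matches the lower bound, so 7 is optimal.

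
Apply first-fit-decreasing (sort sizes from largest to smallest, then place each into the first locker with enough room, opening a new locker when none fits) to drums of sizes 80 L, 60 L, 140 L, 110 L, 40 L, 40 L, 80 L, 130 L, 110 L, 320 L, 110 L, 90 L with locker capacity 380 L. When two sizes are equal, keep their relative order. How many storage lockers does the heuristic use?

4

Sorted descending: 320, 140, 130, 110, 110, 110, 90, 80, 80, 60, 40, 40.
  320 → locker 1 (new)  [load 320/380]
  140 → locker 2 (new)  [load 140/380]
  130 → locker 2  [load 270/380]
  110 → locker 2  [load 380/380]
  110 → locker 3 (new)  [load 110/380]
  110 → locker 3  [load 220/380]
  90 → locker 3  [load 310/380]
  80 → locker 4 (new)  [load 80/380]
  80 → locker 4  [load 160/380]
  60 → locker 1  [load 380/380]
  40 → locker 3  [load 350/380]
  40 → locker 4  [load 200/380]
4 storage lockers opened.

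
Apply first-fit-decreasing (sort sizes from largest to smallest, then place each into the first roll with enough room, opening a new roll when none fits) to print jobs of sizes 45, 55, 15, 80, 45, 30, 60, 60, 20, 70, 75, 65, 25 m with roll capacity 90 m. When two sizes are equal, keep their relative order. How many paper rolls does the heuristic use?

Sorted descending: 80, 75, 70, 65, 60, 60, 55, 45, 45, 30, 25, 20, 15.
  80 → roll 1 (new)  [load 80/90]
  75 → roll 2 (new)  [load 75/90]
  70 → roll 3 (new)  [load 70/90]
  65 → roll 4 (new)  [load 65/90]
  60 → roll 5 (new)  [load 60/90]
  60 → roll 6 (new)  [load 60/90]
  55 → roll 7 (new)  [load 55/90]
  45 → roll 8 (new)  [load 45/90]
  45 → roll 8  [load 90/90]
  30 → roll 5  [load 90/90]
  25 → roll 4  [load 90/90]
  20 → roll 3  [load 90/90]
  15 → roll 2  [load 90/90]
8 paper rolls opened.

8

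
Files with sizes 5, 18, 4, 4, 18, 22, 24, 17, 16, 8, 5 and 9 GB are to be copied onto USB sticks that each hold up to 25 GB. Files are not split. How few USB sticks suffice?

7

Total = 24 + 22 + 18 + 18 + 17 + 16 + 9 + 8 + 5 + 5 + 4 + 4 = 150 GB.
Lower bound: ⌈150/25⌉ = 6 USB sticks.
A packing using 7 USB sticks:
  USB stick 1: 24 = 24
  USB stick 2: 22 = 22
  USB stick 3: 18 + 5 = 23
  USB stick 4: 18 + 5 = 23
  USB stick 5: 17 + 8 = 25
  USB stick 6: 16 + 9 = 25
  USB stick 7: 4 + 4 = 8
No arrangement into 6 USB sticks stays within capacity, so 7 is optimal.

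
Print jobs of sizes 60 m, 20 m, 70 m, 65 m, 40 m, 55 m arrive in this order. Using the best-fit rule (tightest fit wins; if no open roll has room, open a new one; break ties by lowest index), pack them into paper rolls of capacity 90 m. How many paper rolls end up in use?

  60 → roll 1 (new)  [load 60/90]
  20 → roll 1  [load 80/90]
  70 → roll 2 (new)  [load 70/90]
  65 → roll 3 (new)  [load 65/90]
  40 → roll 4 (new)  [load 40/90]
  55 → roll 5 (new)  [load 55/90]
5 paper rolls opened.

5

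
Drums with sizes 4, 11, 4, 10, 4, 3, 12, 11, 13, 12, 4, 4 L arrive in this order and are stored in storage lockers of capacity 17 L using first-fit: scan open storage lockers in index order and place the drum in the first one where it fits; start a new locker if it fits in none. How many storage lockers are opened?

  4 → locker 1 (new)  [load 4/17]
  11 → locker 1  [load 15/17]
  4 → locker 2 (new)  [load 4/17]
  10 → locker 2  [load 14/17]
  4 → locker 3 (new)  [load 4/17]
  3 → locker 2  [load 17/17]
  12 → locker 3  [load 16/17]
  11 → locker 4 (new)  [load 11/17]
  13 → locker 5 (new)  [load 13/17]
  12 → locker 6 (new)  [load 12/17]
  4 → locker 4  [load 15/17]
  4 → locker 5  [load 17/17]
6 storage lockers opened.

6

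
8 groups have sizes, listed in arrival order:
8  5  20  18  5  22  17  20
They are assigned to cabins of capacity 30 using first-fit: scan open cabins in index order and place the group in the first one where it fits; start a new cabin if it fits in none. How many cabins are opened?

6

  8 → cabin 1 (new)  [load 8/30]
  5 → cabin 1  [load 13/30]
  20 → cabin 2 (new)  [load 20/30]
  18 → cabin 3 (new)  [load 18/30]
  5 → cabin 1  [load 18/30]
  22 → cabin 4 (new)  [load 22/30]
  17 → cabin 5 (new)  [load 17/30]
  20 → cabin 6 (new)  [load 20/30]
6 cabins opened.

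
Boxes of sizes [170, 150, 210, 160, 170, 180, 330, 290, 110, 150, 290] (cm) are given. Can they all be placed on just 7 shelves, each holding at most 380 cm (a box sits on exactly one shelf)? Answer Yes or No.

Yes

A valid assignment using 7 shelves:
  shelf 1: 330 = 330
  shelf 2: 290 = 290
  shelf 3: 290 = 290
  shelf 4: 210 + 170 = 380
  shelf 5: 180 + 170 = 350
  shelf 6: 160 + 150 = 310
  shelf 7: 150 + 110 = 260
Every load is within 380 cm, so 7 shelves suffice.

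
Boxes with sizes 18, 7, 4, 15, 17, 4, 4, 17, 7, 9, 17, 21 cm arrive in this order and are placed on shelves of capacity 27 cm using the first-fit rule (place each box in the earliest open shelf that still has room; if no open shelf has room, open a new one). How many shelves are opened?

  18 → shelf 1 (new)  [load 18/27]
  7 → shelf 1  [load 25/27]
  4 → shelf 2 (new)  [load 4/27]
  15 → shelf 2  [load 19/27]
  17 → shelf 3 (new)  [load 17/27]
  4 → shelf 2  [load 23/27]
  4 → shelf 2  [load 27/27]
  17 → shelf 4 (new)  [load 17/27]
  7 → shelf 3  [load 24/27]
  9 → shelf 4  [load 26/27]
  17 → shelf 5 (new)  [load 17/27]
  21 → shelf 6 (new)  [load 21/27]
6 shelves opened.

6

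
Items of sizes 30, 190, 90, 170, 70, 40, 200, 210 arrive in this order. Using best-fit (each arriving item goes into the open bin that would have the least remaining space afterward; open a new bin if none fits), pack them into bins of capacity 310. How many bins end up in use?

  30 → bin 1 (new)  [load 30/310]
  190 → bin 1  [load 220/310]
  90 → bin 1  [load 310/310]
  170 → bin 2 (new)  [load 170/310]
  70 → bin 2  [load 240/310]
  40 → bin 2  [load 280/310]
  200 → bin 3 (new)  [load 200/310]
  210 → bin 4 (new)  [load 210/310]
4 bins opened.

4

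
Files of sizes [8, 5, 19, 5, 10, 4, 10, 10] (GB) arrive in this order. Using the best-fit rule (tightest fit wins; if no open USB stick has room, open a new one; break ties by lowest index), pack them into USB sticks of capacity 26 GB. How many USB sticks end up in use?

  8 → USB stick 1 (new)  [load 8/26]
  5 → USB stick 1  [load 13/26]
  19 → USB stick 2 (new)  [load 19/26]
  5 → USB stick 2  [load 24/26]
  10 → USB stick 1  [load 23/26]
  4 → USB stick 3 (new)  [load 4/26]
  10 → USB stick 3  [load 14/26]
  10 → USB stick 3  [load 24/26]
3 USB sticks opened.

3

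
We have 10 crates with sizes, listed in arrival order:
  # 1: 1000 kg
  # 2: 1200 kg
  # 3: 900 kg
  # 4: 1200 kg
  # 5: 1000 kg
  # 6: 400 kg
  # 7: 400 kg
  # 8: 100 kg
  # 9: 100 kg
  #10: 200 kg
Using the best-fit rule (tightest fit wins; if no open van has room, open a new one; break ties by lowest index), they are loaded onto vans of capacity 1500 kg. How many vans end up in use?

5

  1000 → van 1 (new)  [load 1000/1500]
  1200 → van 2 (new)  [load 1200/1500]
  900 → van 3 (new)  [load 900/1500]
  1200 → van 4 (new)  [load 1200/1500]
  1000 → van 5 (new)  [load 1000/1500]
  400 → van 1  [load 1400/1500]
  400 → van 5  [load 1400/1500]
  100 → van 1  [load 1500/1500]
  100 → van 5  [load 1500/1500]
  200 → van 2  [load 1400/1500]
5 vans opened.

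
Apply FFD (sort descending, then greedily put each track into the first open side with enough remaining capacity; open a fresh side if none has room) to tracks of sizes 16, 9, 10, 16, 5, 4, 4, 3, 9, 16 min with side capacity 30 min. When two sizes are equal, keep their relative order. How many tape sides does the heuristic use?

4

Sorted descending: 16, 16, 16, 10, 9, 9, 5, 4, 4, 3.
  16 → side 1 (new)  [load 16/30]
  16 → side 2 (new)  [load 16/30]
  16 → side 3 (new)  [load 16/30]
  10 → side 1  [load 26/30]
  9 → side 2  [load 25/30]
  9 → side 3  [load 25/30]
  5 → side 2  [load 30/30]
  4 → side 1  [load 30/30]
  4 → side 3  [load 29/30]
  3 → side 4 (new)  [load 3/30]
4 tape sides opened.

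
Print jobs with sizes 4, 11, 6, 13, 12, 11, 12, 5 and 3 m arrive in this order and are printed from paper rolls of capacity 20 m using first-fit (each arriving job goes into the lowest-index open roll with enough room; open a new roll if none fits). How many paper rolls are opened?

5

  4 → roll 1 (new)  [load 4/20]
  11 → roll 1  [load 15/20]
  6 → roll 2 (new)  [load 6/20]
  13 → roll 2  [load 19/20]
  12 → roll 3 (new)  [load 12/20]
  11 → roll 4 (new)  [load 11/20]
  12 → roll 5 (new)  [load 12/20]
  5 → roll 1  [load 20/20]
  3 → roll 3  [load 15/20]
5 paper rolls opened.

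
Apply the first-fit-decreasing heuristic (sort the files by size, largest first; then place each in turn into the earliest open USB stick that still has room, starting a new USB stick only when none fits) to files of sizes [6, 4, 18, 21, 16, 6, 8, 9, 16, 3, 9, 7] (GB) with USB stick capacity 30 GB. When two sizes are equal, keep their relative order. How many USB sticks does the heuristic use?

Sorted descending: 21, 18, 16, 16, 9, 9, 8, 7, 6, 6, 4, 3.
  21 → USB stick 1 (new)  [load 21/30]
  18 → USB stick 2 (new)  [load 18/30]
  16 → USB stick 3 (new)  [load 16/30]
  16 → USB stick 4 (new)  [load 16/30]
  9 → USB stick 1  [load 30/30]
  9 → USB stick 2  [load 27/30]
  8 → USB stick 3  [load 24/30]
  7 → USB stick 4  [load 23/30]
  6 → USB stick 3  [load 30/30]
  6 → USB stick 4  [load 29/30]
  4 → USB stick 5 (new)  [load 4/30]
  3 → USB stick 2  [load 30/30]
5 USB sticks opened.

5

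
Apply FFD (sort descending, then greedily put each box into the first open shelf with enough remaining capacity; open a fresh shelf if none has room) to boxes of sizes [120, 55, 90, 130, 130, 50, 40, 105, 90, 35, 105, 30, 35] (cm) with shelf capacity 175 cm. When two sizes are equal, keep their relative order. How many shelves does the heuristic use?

7

Sorted descending: 130, 130, 120, 105, 105, 90, 90, 55, 50, 40, 35, 35, 30.
  130 → shelf 1 (new)  [load 130/175]
  130 → shelf 2 (new)  [load 130/175]
  120 → shelf 3 (new)  [load 120/175]
  105 → shelf 4 (new)  [load 105/175]
  105 → shelf 5 (new)  [load 105/175]
  90 → shelf 6 (new)  [load 90/175]
  90 → shelf 7 (new)  [load 90/175]
  55 → shelf 3  [load 175/175]
  50 → shelf 4  [load 155/175]
  40 → shelf 1  [load 170/175]
  35 → shelf 2  [load 165/175]
  35 → shelf 5  [load 140/175]
  30 → shelf 5  [load 170/175]
7 shelves opened.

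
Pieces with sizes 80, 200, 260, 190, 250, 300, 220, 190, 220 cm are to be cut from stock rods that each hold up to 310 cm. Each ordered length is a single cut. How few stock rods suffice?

Total = 300 + 260 + 250 + 220 + 220 + 200 + 190 + 190 + 80 = 1910 cm.
Lower bound: ⌈1910/310⌉ = 7 stock rods.
Also, 8 pieces each exceed 155 cm, and no two of those can share a stock rod, so at least 8 stock rods are needed.
A packing using 8 stock rods:
  stock rod 1: 300 = 300
  stock rod 2: 260 = 260
  stock rod 3: 250 = 250
  stock rod 4: 220 + 80 = 300
  stock rod 5: 220 = 220
  stock rod 6: 200 = 200
  stock rod 7: 190 = 190
  stock rod 8: 190 = 190
This matches the lower bound, so 8 is optimal.

8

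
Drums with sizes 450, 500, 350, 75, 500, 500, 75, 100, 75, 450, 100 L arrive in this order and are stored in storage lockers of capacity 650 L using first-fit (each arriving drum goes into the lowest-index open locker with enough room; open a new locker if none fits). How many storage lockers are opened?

  450 → locker 1 (new)  [load 450/650]
  500 → locker 2 (new)  [load 500/650]
  350 → locker 3 (new)  [load 350/650]
  75 → locker 1  [load 525/650]
  500 → locker 4 (new)  [load 500/650]
  500 → locker 5 (new)  [load 500/650]
  75 → locker 1  [load 600/650]
  100 → locker 2  [load 600/650]
  75 → locker 3  [load 425/650]
  450 → locker 6 (new)  [load 450/650]
  100 → locker 3  [load 525/650]
6 storage lockers opened.

6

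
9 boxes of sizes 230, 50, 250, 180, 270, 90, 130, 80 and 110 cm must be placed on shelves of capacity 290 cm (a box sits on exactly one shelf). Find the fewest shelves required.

6

Total = 270 + 250 + 230 + 180 + 130 + 110 + 90 + 80 + 50 = 1390 cm.
Lower bound: ⌈1390/290⌉ = 5 shelves.
A packing using 6 shelves:
  shelf 1: 270 = 270
  shelf 2: 250 = 250
  shelf 3: 230 + 50 = 280
  shelf 4: 180 + 110 = 290
  shelf 5: 130 + 90 = 220
  shelf 6: 80 = 80
No arrangement into 5 shelves stays within capacity, so 6 is optimal.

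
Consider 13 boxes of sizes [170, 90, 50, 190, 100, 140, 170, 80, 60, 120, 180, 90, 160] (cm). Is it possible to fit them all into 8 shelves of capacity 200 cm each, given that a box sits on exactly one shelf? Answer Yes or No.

Total = 1600 cm; ⌈1600/200⌉ = 8.
The bound of 8 does not rule out 8, but exhaustive search shows no assignment into 8 shelves of capacity 200 cm exists — the minimum is 9.

No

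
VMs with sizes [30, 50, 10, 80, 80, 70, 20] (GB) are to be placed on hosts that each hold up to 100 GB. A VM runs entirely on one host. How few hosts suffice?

Total = 80 + 80 + 70 + 50 + 30 + 20 + 10 = 340 GB.
Lower bound: ⌈340/100⌉ = 4 hosts.
A packing using 4 hosts:
  host 1: 80 + 20 = 100
  host 2: 80 + 10 = 90
  host 3: 70 + 30 = 100
  host 4: 50 = 50
This matches the lower bound, so 4 is optimal.

4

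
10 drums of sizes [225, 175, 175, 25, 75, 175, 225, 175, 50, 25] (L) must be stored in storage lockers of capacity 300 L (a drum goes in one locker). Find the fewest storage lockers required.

Total = 225 + 225 + 175 + 175 + 175 + 175 + 75 + 50 + 25 + 25 = 1325 L.
Lower bound: ⌈1325/300⌉ = 5 storage lockers.
Also, 6 drums each exceed 150 L, and no two of those can share a locker, so at least 6 storage lockers are needed.
A packing using 6 storage lockers:
  locker 1: 225 + 75 = 300
  locker 2: 225 + 50 + 25 = 300
  locker 3: 175 + 25 = 200
  locker 4: 175 = 175
  locker 5: 175 = 175
  locker 6: 175 = 175
This matches the lower bound, so 6 is optimal.

6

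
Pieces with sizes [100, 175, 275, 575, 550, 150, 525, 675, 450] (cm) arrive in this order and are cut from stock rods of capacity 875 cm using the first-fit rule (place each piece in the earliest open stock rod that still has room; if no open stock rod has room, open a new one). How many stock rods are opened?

  100 → stock rod 1 (new)  [load 100/875]
  175 → stock rod 1  [load 275/875]
  275 → stock rod 1  [load 550/875]
  575 → stock rod 2 (new)  [load 575/875]
  550 → stock rod 3 (new)  [load 550/875]
  150 → stock rod 1  [load 700/875]
  525 → stock rod 4 (new)  [load 525/875]
  675 → stock rod 5 (new)  [load 675/875]
  450 → stock rod 6 (new)  [load 450/875]
6 stock rods opened.

6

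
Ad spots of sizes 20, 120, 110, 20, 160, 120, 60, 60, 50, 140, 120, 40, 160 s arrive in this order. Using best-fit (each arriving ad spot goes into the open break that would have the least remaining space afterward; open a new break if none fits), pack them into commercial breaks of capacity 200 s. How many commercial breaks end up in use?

7

  20 → break 1 (new)  [load 20/200]
  120 → break 1  [load 140/200]
  110 → break 2 (new)  [load 110/200]
  20 → break 1  [load 160/200]
  160 → break 3 (new)  [load 160/200]
  120 → break 4 (new)  [load 120/200]
  60 → break 4  [load 180/200]
  60 → break 2  [load 170/200]
  50 → break 5 (new)  [load 50/200]
  140 → break 5  [load 190/200]
  120 → break 6 (new)  [load 120/200]
  40 → break 1  [load 200/200]
  160 → break 7 (new)  [load 160/200]
7 commercial breaks opened.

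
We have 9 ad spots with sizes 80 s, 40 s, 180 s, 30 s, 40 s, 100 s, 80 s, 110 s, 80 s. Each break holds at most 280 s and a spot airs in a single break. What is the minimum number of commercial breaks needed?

Total = 180 + 110 + 100 + 80 + 80 + 80 + 40 + 40 + 30 = 740 s.
Lower bound: ⌈740/280⌉ = 3 commercial breaks.
A packing using 3 commercial breaks:
  break 1: 180 + 100 = 280
  break 2: 110 + 80 + 80 = 270
  break 3: 80 + 40 + 40 + 30 = 190
This matches the lower bound, so 3 is optimal.

3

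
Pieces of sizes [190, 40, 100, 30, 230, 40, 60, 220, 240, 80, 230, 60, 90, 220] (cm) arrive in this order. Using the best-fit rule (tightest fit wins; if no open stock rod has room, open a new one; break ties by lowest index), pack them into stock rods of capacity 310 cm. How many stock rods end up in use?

  190 → stock rod 1 (new)  [load 190/310]
  40 → stock rod 1  [load 230/310]
  100 → stock rod 2 (new)  [load 100/310]
  30 → stock rod 1  [load 260/310]
  230 → stock rod 3 (new)  [load 230/310]
  40 → stock rod 1  [load 300/310]
  60 → stock rod 3  [load 290/310]
  220 → stock rod 4 (new)  [load 220/310]
  240 → stock rod 5 (new)  [load 240/310]
  80 → stock rod 4  [load 300/310]
  230 → stock rod 6 (new)  [load 230/310]
  60 → stock rod 5  [load 300/310]
  90 → stock rod 2  [load 190/310]
  220 → stock rod 7 (new)  [load 220/310]
7 stock rods opened.

7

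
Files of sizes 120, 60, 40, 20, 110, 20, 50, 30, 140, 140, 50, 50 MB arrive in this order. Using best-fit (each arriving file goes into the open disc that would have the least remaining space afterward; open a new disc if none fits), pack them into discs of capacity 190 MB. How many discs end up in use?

  120 → disc 1 (new)  [load 120/190]
  60 → disc 1  [load 180/190]
  40 → disc 2 (new)  [load 40/190]
  20 → disc 2  [load 60/190]
  110 → disc 2  [load 170/190]
  20 → disc 2  [load 190/190]
  50 → disc 3 (new)  [load 50/190]
  30 → disc 3  [load 80/190]
  140 → disc 4 (new)  [load 140/190]
  140 → disc 5 (new)  [load 140/190]
  50 → disc 4  [load 190/190]
  50 → disc 5  [load 190/190]
5 discs opened.

5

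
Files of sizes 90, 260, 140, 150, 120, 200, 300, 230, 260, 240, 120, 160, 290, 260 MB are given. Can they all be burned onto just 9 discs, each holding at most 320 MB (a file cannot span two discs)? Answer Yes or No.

Total = 2820 MB; ⌈2820/320⌉ = 9.
The bound of 9 does not rule out 9, but exhaustive search shows no assignment into 9 discs of capacity 320 MB exists — the minimum is 10.

No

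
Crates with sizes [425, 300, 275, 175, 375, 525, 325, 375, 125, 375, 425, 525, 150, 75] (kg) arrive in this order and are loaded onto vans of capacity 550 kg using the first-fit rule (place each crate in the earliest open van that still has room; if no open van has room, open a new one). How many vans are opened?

10

  425 → van 1 (new)  [load 425/550]
  300 → van 2 (new)  [load 300/550]
  275 → van 3 (new)  [load 275/550]
  175 → van 2  [load 475/550]
  375 → van 4 (new)  [load 375/550]
  525 → van 5 (new)  [load 525/550]
  325 → van 6 (new)  [load 325/550]
  375 → van 7 (new)  [load 375/550]
  125 → van 1  [load 550/550]
  375 → van 8 (new)  [load 375/550]
  425 → van 9 (new)  [load 425/550]
  525 → van 10 (new)  [load 525/550]
  150 → van 3  [load 425/550]
  75 → van 2  [load 550/550]
10 vans opened.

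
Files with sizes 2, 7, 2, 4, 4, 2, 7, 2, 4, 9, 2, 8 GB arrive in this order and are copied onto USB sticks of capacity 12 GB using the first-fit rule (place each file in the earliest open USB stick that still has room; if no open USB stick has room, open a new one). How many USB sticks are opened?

5

  2 → USB stick 1 (new)  [load 2/12]
  7 → USB stick 1  [load 9/12]
  2 → USB stick 1  [load 11/12]
  4 → USB stick 2 (new)  [load 4/12]
  4 → USB stick 2  [load 8/12]
  2 → USB stick 2  [load 10/12]
  7 → USB stick 3 (new)  [load 7/12]
  2 → USB stick 2  [load 12/12]
  4 → USB stick 3  [load 11/12]
  9 → USB stick 4 (new)  [load 9/12]
  2 → USB stick 4  [load 11/12]
  8 → USB stick 5 (new)  [load 8/12]
5 USB sticks opened.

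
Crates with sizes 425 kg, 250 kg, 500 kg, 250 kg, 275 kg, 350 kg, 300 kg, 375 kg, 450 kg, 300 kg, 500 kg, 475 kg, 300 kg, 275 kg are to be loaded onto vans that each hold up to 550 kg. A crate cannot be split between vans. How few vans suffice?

Total = 500 + 500 + 475 + 450 + 425 + 375 + 350 + 300 + 300 + 300 + 275 + 275 + 250 + 250 = 5025 kg.
Lower bound: ⌈5025/550⌉ = 10 vans.
A packing using 11 vans:
  van 1: 500 = 500
  van 2: 500 = 500
  van 3: 475 = 475
  van 4: 450 = 450
  van 5: 425 = 425
  van 6: 375 = 375
  van 7: 350 = 350
  van 8: 300 + 250 = 550
  van 9: 300 + 250 = 550
  van 10: 300 = 300
  van 11: 275 + 275 = 550
No arrangement into 10 vans stays within capacity, so 11 is optimal.

11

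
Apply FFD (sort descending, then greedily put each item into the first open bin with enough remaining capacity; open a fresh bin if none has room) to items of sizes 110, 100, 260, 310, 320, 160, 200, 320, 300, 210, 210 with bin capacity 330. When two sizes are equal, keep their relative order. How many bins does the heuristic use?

Sorted descending: 320, 320, 310, 300, 260, 210, 210, 200, 160, 110, 100.
  320 → bin 1 (new)  [load 320/330]
  320 → bin 2 (new)  [load 320/330]
  310 → bin 3 (new)  [load 310/330]
  300 → bin 4 (new)  [load 300/330]
  260 → bin 5 (new)  [load 260/330]
  210 → bin 6 (new)  [load 210/330]
  210 → bin 7 (new)  [load 210/330]
  200 → bin 8 (new)  [load 200/330]
  160 → bin 9 (new)  [load 160/330]
  110 → bin 6  [load 320/330]
  100 → bin 7  [load 310/330]
9 bins opened.

9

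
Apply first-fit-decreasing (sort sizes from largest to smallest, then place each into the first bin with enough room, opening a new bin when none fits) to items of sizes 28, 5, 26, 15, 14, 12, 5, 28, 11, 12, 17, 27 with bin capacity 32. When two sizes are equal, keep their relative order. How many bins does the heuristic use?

7

Sorted descending: 28, 28, 27, 26, 17, 15, 14, 12, 12, 11, 5, 5.
  28 → bin 1 (new)  [load 28/32]
  28 → bin 2 (new)  [load 28/32]
  27 → bin 3 (new)  [load 27/32]
  26 → bin 4 (new)  [load 26/32]
  17 → bin 5 (new)  [load 17/32]
  15 → bin 5  [load 32/32]
  14 → bin 6 (new)  [load 14/32]
  12 → bin 6  [load 26/32]
  12 → bin 7 (new)  [load 12/32]
  11 → bin 7  [load 23/32]
  5 → bin 3  [load 32/32]
  5 → bin 4  [load 31/32]
7 bins opened.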